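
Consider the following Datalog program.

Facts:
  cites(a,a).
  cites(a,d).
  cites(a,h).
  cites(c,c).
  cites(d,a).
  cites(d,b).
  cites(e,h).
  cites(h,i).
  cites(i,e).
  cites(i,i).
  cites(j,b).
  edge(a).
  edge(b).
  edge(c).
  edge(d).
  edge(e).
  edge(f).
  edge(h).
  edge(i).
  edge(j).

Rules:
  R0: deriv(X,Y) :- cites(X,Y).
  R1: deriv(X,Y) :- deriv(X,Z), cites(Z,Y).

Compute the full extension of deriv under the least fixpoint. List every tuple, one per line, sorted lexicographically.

deriv(a,a)
deriv(a,b)
deriv(a,d)
deriv(a,e)
deriv(a,h)
deriv(a,i)
deriv(c,c)
deriv(d,a)
deriv(d,b)
deriv(d,d)
deriv(d,e)
deriv(d,h)
deriv(d,i)
deriv(e,e)
deriv(e,h)
deriv(e,i)
deriv(h,e)
deriv(h,h)
deriv(h,i)
deriv(i,e)
deriv(i,h)
deriv(i,i)
deriv(j,b)

round 1: derive deriv(a,a) via R0 from cites(a,a)
round 1: derive deriv(a,d) via R0 from cites(a,d)
round 1: derive deriv(a,h) via R0 from cites(a,h)
round 1: derive deriv(c,c) via R0 from cites(c,c)
round 1: derive deriv(d,a) via R0 from cites(d,a)
round 1: derive deriv(d,b) via R0 from cites(d,b)
round 1: derive deriv(e,h) via R0 from cites(e,h)
round 1: derive deriv(h,i) via R0 from cites(h,i)
round 1: derive deriv(i,e) via R0 from cites(i,e)
round 1: derive deriv(i,i) via R0 from cites(i,i)
round 1: derive deriv(j,b) via R0 from cites(j,b)
round 2: derive deriv(a,b) via R1 from deriv(a,d), cites(d,b)
round 2: derive deriv(a,i) via R1 from deriv(a,h), cites(h,i)
round 2: derive deriv(d,d) via R1 from deriv(d,a), cites(a,d)
round 2: derive deriv(d,h) via R1 from deriv(d,a), cites(a,h)
round 2: derive deriv(e,i) via R1 from deriv(e,h), cites(h,i)
round 2: derive deriv(h,e) via R1 from deriv(h,i), cites(i,e)
round 2: derive deriv(i,h) via R1 from deriv(i,e), cites(e,h)
round 3: derive deriv(a,e) via R1 from deriv(a,i), cites(i,e)
round 3: derive deriv(d,i) via R1 from deriv(d,h), cites(h,i)
round 3: derive deriv(e,e) via R1 from deriv(e,i), cites(i,e)
round 3: derive deriv(h,h) via R1 from deriv(h,e), cites(e,h)
round 4: derive deriv(d,e) via R1 from deriv(d,i), cites(i,e)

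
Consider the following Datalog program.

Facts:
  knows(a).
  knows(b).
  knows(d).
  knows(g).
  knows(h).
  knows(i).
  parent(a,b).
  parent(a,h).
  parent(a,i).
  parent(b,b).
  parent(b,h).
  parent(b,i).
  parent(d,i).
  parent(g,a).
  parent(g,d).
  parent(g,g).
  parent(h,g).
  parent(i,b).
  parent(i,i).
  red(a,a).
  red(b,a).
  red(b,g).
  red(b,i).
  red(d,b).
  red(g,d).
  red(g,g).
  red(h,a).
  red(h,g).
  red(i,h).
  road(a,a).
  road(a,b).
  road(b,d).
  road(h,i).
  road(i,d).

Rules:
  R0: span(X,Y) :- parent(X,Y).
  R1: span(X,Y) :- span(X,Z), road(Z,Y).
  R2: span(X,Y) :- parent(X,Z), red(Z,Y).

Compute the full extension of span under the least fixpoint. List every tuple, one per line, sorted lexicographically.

span(a,a)
span(a,b)
span(a,d)
span(a,g)
span(a,h)
span(a,i)
span(b,a)
span(b,b)
span(b,d)
span(b,g)
span(b,h)
span(b,i)
span(d,d)
span(d,h)
span(d,i)
span(g,a)
span(g,b)
span(g,d)
span(g,g)
span(h,d)
span(h,g)
span(i,a)
span(i,b)
span(i,d)
span(i,g)
span(i,h)
span(i,i)

round 1: derive span(a,b) via R0 from parent(a,b)
round 1: derive span(a,h) via R0 from parent(a,h)
round 1: derive span(a,i) via R0 from parent(a,i)
round 1: derive span(b,b) via R0 from parent(b,b)
round 1: derive span(b,h) via R0 from parent(b,h)
round 1: derive span(b,i) via R0 from parent(b,i)
round 1: derive span(d,i) via R0 from parent(d,i)
round 1: derive span(g,a) via R0 from parent(g,a)
round 1: derive span(g,d) via R0 from parent(g,d)
round 1: derive span(g,g) via R0 from parent(g,g)
round 1: derive span(h,g) via R0 from parent(h,g)
round 1: derive span(i,b) via R0 from parent(i,b)
round 1: derive span(i,i) via R0 from parent(i,i)
round 1: derive span(a,a) via R2 from parent(a,b), red(b,a)
round 1: derive span(a,g) via R2 from parent(a,b), red(b,g)
round 1: derive span(b,a) via R2 from parent(b,b), red(b,a)
round 1: derive span(b,g) via R2 from parent(b,b), red(b,g)
round 1: derive span(d,h) via R2 from parent(d,i), red(i,h)
round 1: derive span(g,b) via R2 from parent(g,d), red(d,b)
round 1: derive span(h,d) via R2 from parent(h,g), red(g,d)
round 1: derive span(i,a) via R2 from parent(i,b), red(b,a)
round 1: derive span(i,g) via R2 from parent(i,b), red(b,g)
round 1: derive span(i,h) via R2 from parent(i,i), red(i,h)
round 2: derive span(a,d) via R1 from span(a,b), road(b,d)
round 2: derive span(b,d) via R1 from span(b,b), road(b,d)
round 2: derive span(d,d) via R1 from span(d,i), road(i,d)
round 2: derive span(i,d) via R1 from span(i,b), road(b,d)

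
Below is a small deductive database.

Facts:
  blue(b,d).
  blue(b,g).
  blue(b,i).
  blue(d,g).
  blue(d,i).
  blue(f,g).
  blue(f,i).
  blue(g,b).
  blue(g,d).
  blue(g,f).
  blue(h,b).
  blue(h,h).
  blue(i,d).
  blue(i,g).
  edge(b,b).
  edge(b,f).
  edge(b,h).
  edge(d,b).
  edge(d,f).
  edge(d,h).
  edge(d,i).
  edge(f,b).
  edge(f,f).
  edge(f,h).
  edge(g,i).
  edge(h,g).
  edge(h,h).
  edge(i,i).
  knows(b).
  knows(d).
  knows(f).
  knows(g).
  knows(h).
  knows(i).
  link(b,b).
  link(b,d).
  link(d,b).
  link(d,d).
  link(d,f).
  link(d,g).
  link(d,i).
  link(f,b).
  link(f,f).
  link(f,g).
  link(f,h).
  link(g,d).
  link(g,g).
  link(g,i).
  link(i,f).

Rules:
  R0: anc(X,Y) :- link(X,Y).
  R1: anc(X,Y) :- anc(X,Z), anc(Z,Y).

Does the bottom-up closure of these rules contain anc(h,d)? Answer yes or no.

no

round 1: derive anc(b,b) via R0 from link(b,b)
round 1: derive anc(b,d) via R0 from link(b,d)
round 1: derive anc(d,b) via R0 from link(d,b)
round 1: derive anc(d,d) via R0 from link(d,d)
round 1: derive anc(d,f) via R0 from link(d,f)
round 1: derive anc(d,g) via R0 from link(d,g)
round 1: derive anc(d,i) via R0 from link(d,i)
round 1: derive anc(f,b) via R0 from link(f,b)
round 1: derive anc(f,f) via R0 from link(f,f)
round 1: derive anc(f,g) via R0 from link(f,g)
round 1: derive anc(f,h) via R0 from link(f,h)
round 1: derive anc(g,d) via R0 from link(g,d)
round 1: derive anc(g,g) via R0 from link(g,g)
round 1: derive anc(g,i) via R0 from link(g,i)
round 1: derive anc(i,f) via R0 from link(i,f)
round 2: derive anc(b,f) via R1 from anc(b,d), anc(d,f)
round 2: derive anc(b,g) via R1 from anc(b,d), anc(d,g)
round 2: derive anc(b,i) via R1 from anc(b,d), anc(d,i)
round 2: derive anc(d,h) via R1 from anc(d,f), anc(f,h)
round 2: derive anc(f,d) via R1 from anc(f,b), anc(b,d)
round 2: derive anc(f,i) via R1 from anc(f,g), anc(g,i)
round 2: derive anc(g,b) via R1 from anc(g,d), anc(d,b)
round 2: derive anc(g,f) via R1 from anc(g,d), anc(d,f)
round 2: derive anc(i,b) via R1 from anc(i,f), anc(f,b)
round 2: derive anc(i,g) via R1 from anc(i,f), anc(f,g)
round 2: derive anc(i,h) via R1 from anc(i,f), anc(f,h)
round 3: derive anc(b,h) via R1 from anc(b,d), anc(d,h)
round 3: derive anc(g,h) via R1 from anc(g,d), anc(d,h)
round 3: derive anc(i,d) via R1 from anc(i,b), anc(b,d)
round 3: derive anc(i,i) via R1 from anc(i,b), anc(b,i)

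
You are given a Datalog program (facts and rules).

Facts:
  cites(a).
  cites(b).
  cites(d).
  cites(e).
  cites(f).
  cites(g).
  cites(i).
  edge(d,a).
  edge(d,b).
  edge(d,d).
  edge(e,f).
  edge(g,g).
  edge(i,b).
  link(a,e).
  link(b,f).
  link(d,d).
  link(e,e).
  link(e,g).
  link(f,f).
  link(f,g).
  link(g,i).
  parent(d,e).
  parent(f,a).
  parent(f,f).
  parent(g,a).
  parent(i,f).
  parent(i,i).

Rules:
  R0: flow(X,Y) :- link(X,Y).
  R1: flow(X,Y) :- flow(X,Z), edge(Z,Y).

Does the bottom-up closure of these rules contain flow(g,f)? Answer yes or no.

no

round 1: derive flow(a,e) via R0 from link(a,e)
round 1: derive flow(b,f) via R0 from link(b,f)
round 1: derive flow(d,d) via R0 from link(d,d)
round 1: derive flow(e,e) via R0 from link(e,e)
round 1: derive flow(e,g) via R0 from link(e,g)
round 1: derive flow(f,f) via R0 from link(f,f)
round 1: derive flow(f,g) via R0 from link(f,g)
round 1: derive flow(g,i) via R0 from link(g,i)
round 2: derive flow(a,f) via R1 from flow(a,e), edge(e,f)
round 2: derive flow(d,a) via R1 from flow(d,d), edge(d,a)
round 2: derive flow(d,b) via R1 from flow(d,d), edge(d,b)
round 2: derive flow(e,f) via R1 from flow(e,e), edge(e,f)
round 2: derive flow(g,b) via R1 from flow(g,i), edge(i,b)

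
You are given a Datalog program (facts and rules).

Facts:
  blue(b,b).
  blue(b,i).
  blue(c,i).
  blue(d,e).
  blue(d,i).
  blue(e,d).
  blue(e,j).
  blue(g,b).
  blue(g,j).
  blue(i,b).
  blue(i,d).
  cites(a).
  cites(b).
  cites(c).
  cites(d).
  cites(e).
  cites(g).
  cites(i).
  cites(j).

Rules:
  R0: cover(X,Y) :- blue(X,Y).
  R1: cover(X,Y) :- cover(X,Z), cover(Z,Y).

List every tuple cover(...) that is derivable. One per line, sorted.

cover(b,b)
cover(b,d)
cover(b,e)
cover(b,i)
cover(b,j)
cover(c,b)
cover(c,d)
cover(c,e)
cover(c,i)
cover(c,j)
cover(d,b)
cover(d,d)
cover(d,e)
cover(d,i)
cover(d,j)
cover(e,b)
cover(e,d)
cover(e,e)
cover(e,i)
cover(e,j)
cover(g,b)
cover(g,d)
cover(g,e)
cover(g,i)
cover(g,j)
cover(i,b)
cover(i,d)
cover(i,e)
cover(i,i)
cover(i,j)

round 1: derive cover(b,b) via R0 from blue(b,b)
round 1: derive cover(b,i) via R0 from blue(b,i)
round 1: derive cover(c,i) via R0 from blue(c,i)
round 1: derive cover(d,e) via R0 from blue(d,e)
round 1: derive cover(d,i) via R0 from blue(d,i)
round 1: derive cover(e,d) via R0 from blue(e,d)
round 1: derive cover(e,j) via R0 from blue(e,j)
round 1: derive cover(g,b) via R0 from blue(g,b)
round 1: derive cover(g,j) via R0 from blue(g,j)
round 1: derive cover(i,b) via R0 from blue(i,b)
round 1: derive cover(i,d) via R0 from blue(i,d)
round 2: derive cover(b,d) via R1 from cover(b,i), cover(i,d)
round 2: derive cover(c,b) via R1 from cover(c,i), cover(i,b)
round 2: derive cover(c,d) via R1 from cover(c,i), cover(i,d)
round 2: derive cover(d,b) via R1 from cover(d,i), cover(i,b)
round 2: derive cover(d,d) via R1 from cover(d,e), cover(e,d)
round 2: derive cover(d,j) via R1 from cover(d,e), cover(e,j)
round 2: derive cover(e,e) via R1 from cover(e,d), cover(d,e)
round 2: derive cover(e,i) via R1 from cover(e,d), cover(d,i)
round 2: derive cover(g,i) via R1 from cover(g,b), cover(b,i)
round 2: derive cover(i,e) via R1 from cover(i,d), cover(d,e)
round 2: derive cover(i,i) via R1 from cover(i,b), cover(b,i)
round 3: derive cover(b,e) via R1 from cover(b,d), cover(d,e)
round 3: derive cover(b,j) via R1 from cover(b,d), cover(d,j)
round 3: derive cover(c,e) via R1 from cover(c,d), cover(d,e)
round 3: derive cover(c,j) via R1 from cover(c,d), cover(d,j)
round 3: derive cover(e,b) via R1 from cover(e,d), cover(d,b)
round 3: derive cover(g,d) via R1 from cover(g,b), cover(b,d)
round 3: derive cover(g,e) via R1 from cover(g,i), cover(i,e)
round 3: derive cover(i,j) via R1 from cover(i,d), cover(d,j)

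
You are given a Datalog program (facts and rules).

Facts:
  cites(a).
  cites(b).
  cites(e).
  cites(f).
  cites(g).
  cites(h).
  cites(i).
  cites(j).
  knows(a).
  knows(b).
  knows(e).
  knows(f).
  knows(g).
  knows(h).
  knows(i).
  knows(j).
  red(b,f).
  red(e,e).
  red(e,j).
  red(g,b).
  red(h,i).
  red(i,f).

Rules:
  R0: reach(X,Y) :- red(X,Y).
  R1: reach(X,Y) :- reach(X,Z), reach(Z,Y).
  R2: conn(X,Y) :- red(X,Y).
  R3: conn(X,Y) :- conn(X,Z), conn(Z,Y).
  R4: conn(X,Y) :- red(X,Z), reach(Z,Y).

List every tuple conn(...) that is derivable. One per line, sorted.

conn(b,f)
conn(e,e)
conn(e,j)
conn(g,b)
conn(g,f)
conn(h,f)
conn(h,i)
conn(i,f)

round 1: derive reach(b,f) via R0 from red(b,f)
round 1: derive reach(e,e) via R0 from red(e,e)
round 1: derive reach(e,j) via R0 from red(e,j)
round 1: derive reach(g,b) via R0 from red(g,b)
round 1: derive reach(h,i) via R0 from red(h,i)
round 1: derive reach(i,f) via R0 from red(i,f)
round 1: derive conn(b,f) via R2 from red(b,f)
round 1: derive conn(e,e) via R2 from red(e,e)
round 1: derive conn(e,j) via R2 from red(e,j)
round 1: derive conn(g,b) via R2 from red(g,b)
round 1: derive conn(h,i) via R2 from red(h,i)
round 1: derive conn(i,f) via R2 from red(i,f)
round 2: derive reach(g,f) via R1 from reach(g,b), reach(b,f)
round 2: derive reach(h,f) via R1 from reach(h,i), reach(i,f)
round 2: derive conn(g,f) via R3 from conn(g,b), conn(b,f)
round 2: derive conn(h,f) via R3 from conn(h,i), conn(i,f)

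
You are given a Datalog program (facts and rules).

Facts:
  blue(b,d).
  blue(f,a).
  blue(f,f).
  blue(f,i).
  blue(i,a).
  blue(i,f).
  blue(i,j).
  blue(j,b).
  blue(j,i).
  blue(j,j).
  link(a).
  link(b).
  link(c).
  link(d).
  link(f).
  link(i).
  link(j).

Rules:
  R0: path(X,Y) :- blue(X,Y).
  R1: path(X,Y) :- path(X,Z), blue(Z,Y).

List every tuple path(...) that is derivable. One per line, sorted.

round 1: derive path(b,d) via R0 from blue(b,d)
round 1: derive path(f,a) via R0 from blue(f,a)
round 1: derive path(f,f) via R0 from blue(f,f)
round 1: derive path(f,i) via R0 from blue(f,i)
round 1: derive path(i,a) via R0 from blue(i,a)
round 1: derive path(i,f) via R0 from blue(i,f)
round 1: derive path(i,j) via R0 from blue(i,j)
round 1: derive path(j,b) via R0 from blue(j,b)
round 1: derive path(j,i) via R0 from blue(j,i)
round 1: derive path(j,j) via R0 from blue(j,j)
round 2: derive path(f,j) via R1 from path(f,i), blue(i,j)
round 2: derive path(i,b) via R1 from path(i,j), blue(j,b)
round 2: derive path(i,i) via R1 from path(i,f), blue(f,i)
round 2: derive path(j,a) via R1 from path(j,i), blue(i,a)
round 2: derive path(j,d) via R1 from path(j,b), blue(b,d)
round 2: derive path(j,f) via R1 from path(j,i), blue(i,f)
round 3: derive path(f,b) via R1 from path(f,j), blue(j,b)
round 3: derive path(i,d) via R1 from path(i,b), blue(b,d)
round 4: derive path(f,d) via R1 from path(f,b), blue(b,d)

path(b,d)
path(f,a)
path(f,b)
path(f,d)
path(f,f)
path(f,i)
path(f,j)
path(i,a)
path(i,b)
path(i,d)
path(i,f)
path(i,i)
path(i,j)
path(j,a)
path(j,b)
path(j,d)
path(j,f)
path(j,i)
path(j,j)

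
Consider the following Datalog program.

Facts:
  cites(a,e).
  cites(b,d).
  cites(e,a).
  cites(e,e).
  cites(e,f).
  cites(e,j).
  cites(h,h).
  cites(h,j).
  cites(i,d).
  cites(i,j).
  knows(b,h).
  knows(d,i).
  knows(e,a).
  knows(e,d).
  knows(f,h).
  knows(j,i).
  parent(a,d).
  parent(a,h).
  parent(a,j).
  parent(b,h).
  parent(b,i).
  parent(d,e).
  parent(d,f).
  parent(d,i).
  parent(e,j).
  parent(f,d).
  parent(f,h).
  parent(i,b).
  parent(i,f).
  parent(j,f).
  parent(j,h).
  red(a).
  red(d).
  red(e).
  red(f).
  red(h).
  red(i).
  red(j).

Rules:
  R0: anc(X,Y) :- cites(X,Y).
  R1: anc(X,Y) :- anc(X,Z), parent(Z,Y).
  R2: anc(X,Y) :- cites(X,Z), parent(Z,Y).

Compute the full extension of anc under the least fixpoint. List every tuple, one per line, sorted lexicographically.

anc(a,b)
anc(a,d)
anc(a,e)
anc(a,f)
anc(a,h)
anc(a,i)
anc(a,j)
anc(b,b)
anc(b,d)
anc(b,e)
anc(b,f)
anc(b,h)
anc(b,i)
anc(b,j)
anc(e,a)
anc(e,b)
anc(e,d)
anc(e,e)
anc(e,f)
anc(e,h)
anc(e,i)
anc(e,j)
anc(h,b)
anc(h,d)
anc(h,e)
anc(h,f)
anc(h,h)
anc(h,i)
anc(h,j)
anc(i,b)
anc(i,d)
anc(i,e)
anc(i,f)
anc(i,h)
anc(i,i)
anc(i,j)

round 1: derive anc(a,e) via R0 from cites(a,e)
round 1: derive anc(b,d) via R0 from cites(b,d)
round 1: derive anc(e,a) via R0 from cites(e,a)
round 1: derive anc(e,e) via R0 from cites(e,e)
round 1: derive anc(e,f) via R0 from cites(e,f)
round 1: derive anc(e,j) via R0 from cites(e,j)
round 1: derive anc(h,h) via R0 from cites(h,h)
round 1: derive anc(h,j) via R0 from cites(h,j)
round 1: derive anc(i,d) via R0 from cites(i,d)
round 1: derive anc(i,j) via R0 from cites(i,j)
round 1: derive anc(a,j) via R2 from cites(a,e), parent(e,j)
round 1: derive anc(b,e) via R2 from cites(b,d), parent(d,e)
round 1: derive anc(b,f) via R2 from cites(b,d), parent(d,f)
round 1: derive anc(b,i) via R2 from cites(b,d), parent(d,i)
round 1: derive anc(e,d) via R2 from cites(e,a), parent(a,d)
round 1: derive anc(e,h) via R2 from cites(e,a), parent(a,h)
round 1: derive anc(h,f) via R2 from cites(h,j), parent(j,f)
round 1: derive anc(i,e) via R2 from cites(i,d), parent(d,e)
round 1: derive anc(i,f) via R2 from cites(i,d), parent(d,f)
round 1: derive anc(i,h) via R2 from cites(i,j), parent(j,h)
round 1: derive anc(i,i) via R2 from cites(i,d), parent(d,i)
round 2: derive anc(a,f) via R1 from anc(a,j), parent(j,f)
round 2: derive anc(a,h) via R1 from anc(a,j), parent(j,h)
round 2: derive anc(b,b) via R1 from anc(b,i), parent(i,b)
round 2: derive anc(b,h) via R1 from anc(b,f), parent(f,h)
round 2: derive anc(b,j) via R1 from anc(b,e), parent(e,j)
round 2: derive anc(e,i) via R1 from anc(e,d), parent(d,i)
round 2: derive anc(h,d) via R1 from anc(h,f), parent(f,d)
round 2: derive anc(i,b) via R1 from anc(i,i), parent(i,b)
round 3: derive anc(a,d) via R1 from anc(a,f), parent(f,d)
round 3: derive anc(e,b) via R1 from anc(e,i), parent(i,b)
round 3: derive anc(h,e) via R1 from anc(h,d), parent(d,e)
round 3: derive anc(h,i) via R1 from anc(h,d), parent(d,i)
round 4: derive anc(a,i) via R1 from anc(a,d), parent(d,i)
round 4: derive anc(h,b) via R1 from anc(h,i), parent(i,b)
round 5: derive anc(a,b) via R1 from anc(a,i), parent(i,b)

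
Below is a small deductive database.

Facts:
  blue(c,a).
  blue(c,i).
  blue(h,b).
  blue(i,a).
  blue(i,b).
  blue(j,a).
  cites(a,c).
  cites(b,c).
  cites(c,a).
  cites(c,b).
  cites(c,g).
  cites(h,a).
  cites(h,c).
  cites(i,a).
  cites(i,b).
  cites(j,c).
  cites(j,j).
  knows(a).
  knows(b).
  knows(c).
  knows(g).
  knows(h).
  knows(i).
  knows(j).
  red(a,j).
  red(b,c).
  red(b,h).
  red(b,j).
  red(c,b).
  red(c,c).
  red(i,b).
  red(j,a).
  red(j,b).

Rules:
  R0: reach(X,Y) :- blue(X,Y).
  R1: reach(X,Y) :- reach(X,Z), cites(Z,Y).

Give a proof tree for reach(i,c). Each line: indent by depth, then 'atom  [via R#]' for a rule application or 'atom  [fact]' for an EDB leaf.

reach(i,c)  [via R1]
  reach(i,a)  [via R0]
    blue(i,a)  [fact]
  cites(a,c)  [fact]

round 1: derive reach(c,a) via R0 from blue(c,a)
round 1: derive reach(c,i) via R0 from blue(c,i)
round 1: derive reach(h,b) via R0 from blue(h,b)
round 1: derive reach(i,a) via R0 from blue(i,a)
round 1: derive reach(i,b) via R0 from blue(i,b)
round 1: derive reach(j,a) via R0 from blue(j,a)
round 2: derive reach(c,b) via R1 from reach(c,i), cites(i,b)
round 2: derive reach(c,c) via R1 from reach(c,a), cites(a,c)
round 2: derive reach(h,c) via R1 from reach(h,b), cites(b,c)
round 2: derive reach(i,c) via R1 from reach(i,a), cites(a,c)
round 2: derive reach(j,c) via R1 from reach(j,a), cites(a,c)
round 3: derive reach(c,g) via R1 from reach(c,c), cites(c,g)
round 3: derive reach(h,a) via R1 from reach(h,c), cites(c,a)
round 3: derive reach(h,g) via R1 from reach(h,c), cites(c,g)
round 3: derive reach(i,g) via R1 from reach(i,c), cites(c,g)
round 3: derive reach(j,b) via R1 from reach(j,c), cites(c,b)
round 3: derive reach(j,g) via R1 from reach(j,c), cites(c,g)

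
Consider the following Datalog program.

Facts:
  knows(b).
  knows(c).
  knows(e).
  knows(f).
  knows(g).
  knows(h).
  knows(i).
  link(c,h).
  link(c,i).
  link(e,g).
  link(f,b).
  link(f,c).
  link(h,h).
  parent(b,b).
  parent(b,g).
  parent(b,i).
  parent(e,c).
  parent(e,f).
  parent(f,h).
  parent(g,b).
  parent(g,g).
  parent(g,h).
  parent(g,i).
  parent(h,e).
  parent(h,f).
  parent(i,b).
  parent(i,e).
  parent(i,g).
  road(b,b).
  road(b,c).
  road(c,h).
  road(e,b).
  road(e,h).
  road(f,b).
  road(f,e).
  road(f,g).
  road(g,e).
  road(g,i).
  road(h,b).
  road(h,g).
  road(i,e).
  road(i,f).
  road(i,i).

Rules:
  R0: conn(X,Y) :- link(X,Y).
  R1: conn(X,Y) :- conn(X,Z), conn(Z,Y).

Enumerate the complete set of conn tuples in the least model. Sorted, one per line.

round 1: derive conn(c,h) via R0 from link(c,h)
round 1: derive conn(c,i) via R0 from link(c,i)
round 1: derive conn(e,g) via R0 from link(e,g)
round 1: derive conn(f,b) via R0 from link(f,b)
round 1: derive conn(f,c) via R0 from link(f,c)
round 1: derive conn(h,h) via R0 from link(h,h)
round 2: derive conn(f,h) via R1 from conn(f,c), conn(c,h)
round 2: derive conn(f,i) via R1 from conn(f,c), conn(c,i)

conn(c,h)
conn(c,i)
conn(e,g)
conn(f,b)
conn(f,c)
conn(f,h)
conn(f,i)
conn(h,h)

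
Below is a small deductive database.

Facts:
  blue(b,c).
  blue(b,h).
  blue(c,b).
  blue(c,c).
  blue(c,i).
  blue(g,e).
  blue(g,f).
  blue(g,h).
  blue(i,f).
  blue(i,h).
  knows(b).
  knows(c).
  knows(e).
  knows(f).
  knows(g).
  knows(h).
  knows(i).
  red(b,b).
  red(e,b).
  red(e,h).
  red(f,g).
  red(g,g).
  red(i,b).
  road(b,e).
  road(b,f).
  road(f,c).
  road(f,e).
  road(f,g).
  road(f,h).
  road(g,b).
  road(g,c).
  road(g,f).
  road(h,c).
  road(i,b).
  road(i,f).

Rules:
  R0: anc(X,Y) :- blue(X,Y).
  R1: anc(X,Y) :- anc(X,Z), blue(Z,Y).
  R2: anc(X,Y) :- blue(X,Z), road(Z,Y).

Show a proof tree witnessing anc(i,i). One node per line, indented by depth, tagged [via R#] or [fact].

anc(i,i)  [via R1]
  anc(i,c)  [via R2]
    blue(i,f)  [fact]
    road(f,c)  [fact]
  blue(c,i)  [fact]

round 1: derive anc(b,c) via R0 from blue(b,c)
round 1: derive anc(b,h) via R0 from blue(b,h)
round 1: derive anc(c,b) via R0 from blue(c,b)
round 1: derive anc(c,c) via R0 from blue(c,c)
round 1: derive anc(c,i) via R0 from blue(c,i)
round 1: derive anc(g,e) via R0 from blue(g,e)
round 1: derive anc(g,f) via R0 from blue(g,f)
round 1: derive anc(g,h) via R0 from blue(g,h)
round 1: derive anc(i,f) via R0 from blue(i,f)
round 1: derive anc(i,h) via R0 from blue(i,h)
round 1: derive anc(c,e) via R2 from blue(c,b), road(b,e)
round 1: derive anc(c,f) via R2 from blue(c,b), road(b,f)
round 1: derive anc(g,c) via R2 from blue(g,f), road(f,c)
round 1: derive anc(g,g) via R2 from blue(g,f), road(f,g)
round 1: derive anc(i,c) via R2 from blue(i,f), road(f,c)
round 1: derive anc(i,e) via R2 from blue(i,f), road(f,e)
round 1: derive anc(i,g) via R2 from blue(i,f), road(f,g)
round 2: derive anc(b,b) via R1 from anc(b,c), blue(c,b)
round 2: derive anc(b,i) via R1 from anc(b,c), blue(c,i)
round 2: derive anc(c,h) via R1 from anc(c,b), blue(b,h)
round 2: derive anc(g,b) via R1 from anc(g,c), blue(c,b)
round 2: derive anc(g,i) via R1 from anc(g,c), blue(c,i)
round 2: derive anc(i,b) via R1 from anc(i,c), blue(c,b)
round 2: derive anc(i,i) via R1 from anc(i,c), blue(c,i)
round 3: derive anc(b,f) via R1 from anc(b,i), blue(i,f)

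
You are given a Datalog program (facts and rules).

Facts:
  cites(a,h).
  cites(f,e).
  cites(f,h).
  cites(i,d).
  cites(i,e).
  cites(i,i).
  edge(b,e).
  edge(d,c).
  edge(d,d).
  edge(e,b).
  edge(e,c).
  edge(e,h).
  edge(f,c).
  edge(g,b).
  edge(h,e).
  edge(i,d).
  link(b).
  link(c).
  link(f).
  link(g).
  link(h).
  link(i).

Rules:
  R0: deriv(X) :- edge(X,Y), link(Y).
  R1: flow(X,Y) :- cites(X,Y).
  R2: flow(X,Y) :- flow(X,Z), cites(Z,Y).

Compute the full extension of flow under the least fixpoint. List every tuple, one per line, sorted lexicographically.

flow(a,h)
flow(f,e)
flow(f,h)
flow(i,d)
flow(i,e)
flow(i,i)

round 1: derive flow(a,h) via R1 from cites(a,h)
round 1: derive flow(f,e) via R1 from cites(f,e)
round 1: derive flow(f,h) via R1 from cites(f,h)
round 1: derive flow(i,d) via R1 from cites(i,d)
round 1: derive flow(i,e) via R1 from cites(i,e)
round 1: derive flow(i,i) via R1 from cites(i,i)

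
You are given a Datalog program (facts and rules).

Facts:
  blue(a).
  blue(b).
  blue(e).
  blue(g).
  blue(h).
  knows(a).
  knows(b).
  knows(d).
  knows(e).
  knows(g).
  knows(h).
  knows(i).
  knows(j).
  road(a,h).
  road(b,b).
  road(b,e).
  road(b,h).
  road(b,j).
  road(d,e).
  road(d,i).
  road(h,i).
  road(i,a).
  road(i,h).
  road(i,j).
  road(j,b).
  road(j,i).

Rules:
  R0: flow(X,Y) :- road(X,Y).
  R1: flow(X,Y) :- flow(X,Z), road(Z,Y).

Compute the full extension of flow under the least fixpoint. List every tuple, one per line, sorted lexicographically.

round 1: derive flow(a,h) via R0 from road(a,h)
round 1: derive flow(b,b) via R0 from road(b,b)
round 1: derive flow(b,e) via R0 from road(b,e)
round 1: derive flow(b,h) via R0 from road(b,h)
round 1: derive flow(b,j) via R0 from road(b,j)
round 1: derive flow(d,e) via R0 from road(d,e)
round 1: derive flow(d,i) via R0 from road(d,i)
round 1: derive flow(h,i) via R0 from road(h,i)
round 1: derive flow(i,a) via R0 from road(i,a)
round 1: derive flow(i,h) via R0 from road(i,h)
round 1: derive flow(i,j) via R0 from road(i,j)
round 1: derive flow(j,b) via R0 from road(j,b)
round 1: derive flow(j,i) via R0 from road(j,i)
round 2: derive flow(a,i) via R1 from flow(a,h), road(h,i)
round 2: derive flow(b,i) via R1 from flow(b,h), road(h,i)
round 2: derive flow(d,a) via R1 from flow(d,i), road(i,a)
round 2: derive flow(d,h) via R1 from flow(d,i), road(i,h)
round 2: derive flow(d,j) via R1 from flow(d,i), road(i,j)
round 2: derive flow(h,a) via R1 from flow(h,i), road(i,a)
round 2: derive flow(h,h) via R1 from flow(h,i), road(i,h)
round 2: derive flow(h,j) via R1 from flow(h,i), road(i,j)
round 2: derive flow(i,b) via R1 from flow(i,j), road(j,b)
round 2: derive flow(i,i) via R1 from flow(i,h), road(h,i)
round 2: derive flow(j,a) via R1 from flow(j,i), road(i,a)
round 2: derive flow(j,e) via R1 from flow(j,b), road(b,e)
round 2: derive flow(j,h) via R1 from flow(j,b), road(b,h)
round 2: derive flow(j,j) via R1 from flow(j,b), road(b,j)
round 3: derive flow(a,a) via R1 from flow(a,i), road(i,a)
round 3: derive flow(a,j) via R1 from flow(a,i), road(i,j)
round 3: derive flow(b,a) via R1 from flow(b,i), road(i,a)
round 3: derive flow(d,b) via R1 from flow(d,j), road(j,b)
round 3: derive flow(h,b) via R1 from flow(h,j), road(j,b)
round 3: derive flow(i,e) via R1 from flow(i,b), road(b,e)
round 4: derive flow(a,b) via R1 from flow(a,j), road(j,b)
round 4: derive flow(h,e) via R1 from flow(h,b), road(b,e)
round 5: derive flow(a,e) via R1 from flow(a,b), road(b,e)

flow(a,a)
flow(a,b)
flow(a,e)
flow(a,h)
flow(a,i)
flow(a,j)
flow(b,a)
flow(b,b)
flow(b,e)
flow(b,h)
flow(b,i)
flow(b,j)
flow(d,a)
flow(d,b)
flow(d,e)
flow(d,h)
flow(d,i)
flow(d,j)
flow(h,a)
flow(h,b)
flow(h,e)
flow(h,h)
flow(h,i)
flow(h,j)
flow(i,a)
flow(i,b)
flow(i,e)
flow(i,h)
flow(i,i)
flow(i,j)
flow(j,a)
flow(j,b)
flow(j,e)
flow(j,h)
flow(j,i)
flow(j,j)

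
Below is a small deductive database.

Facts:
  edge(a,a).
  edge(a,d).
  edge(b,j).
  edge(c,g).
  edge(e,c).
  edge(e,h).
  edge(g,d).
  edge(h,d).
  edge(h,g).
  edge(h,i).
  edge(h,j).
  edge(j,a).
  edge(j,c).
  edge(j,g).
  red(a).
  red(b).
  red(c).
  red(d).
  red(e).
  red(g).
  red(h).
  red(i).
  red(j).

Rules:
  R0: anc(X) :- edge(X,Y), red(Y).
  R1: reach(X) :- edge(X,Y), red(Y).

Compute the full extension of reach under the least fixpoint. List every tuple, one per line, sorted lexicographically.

reach(a)
reach(b)
reach(c)
reach(e)
reach(g)
reach(h)
reach(j)

round 1: derive reach(a) via R1 from edge(a,a), red(a)
round 1: derive reach(b) via R1 from edge(b,j), red(j)
round 1: derive reach(c) via R1 from edge(c,g), red(g)
round 1: derive reach(e) via R1 from edge(e,c), red(c)
round 1: derive reach(g) via R1 from edge(g,d), red(d)
round 1: derive reach(h) via R1 from edge(h,d), red(d)
round 1: derive reach(j) via R1 from edge(j,a), red(a)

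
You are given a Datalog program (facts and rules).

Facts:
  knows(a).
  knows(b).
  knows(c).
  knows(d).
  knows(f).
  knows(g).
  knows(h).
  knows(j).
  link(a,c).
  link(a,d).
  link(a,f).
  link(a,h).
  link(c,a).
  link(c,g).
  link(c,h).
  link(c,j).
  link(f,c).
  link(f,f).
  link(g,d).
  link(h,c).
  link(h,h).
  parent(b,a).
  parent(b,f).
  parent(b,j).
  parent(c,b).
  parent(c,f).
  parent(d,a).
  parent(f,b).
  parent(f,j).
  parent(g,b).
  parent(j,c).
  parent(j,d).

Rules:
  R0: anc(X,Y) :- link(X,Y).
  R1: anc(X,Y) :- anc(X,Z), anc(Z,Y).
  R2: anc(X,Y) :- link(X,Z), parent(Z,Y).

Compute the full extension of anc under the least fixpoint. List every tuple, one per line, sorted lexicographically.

round 1: derive anc(a,c) via R0 from link(a,c)
round 1: derive anc(a,d) via R0 from link(a,d)
round 1: derive anc(a,f) via R0 from link(a,f)
round 1: derive anc(a,h) via R0 from link(a,h)
round 1: derive anc(c,a) via R0 from link(c,a)
round 1: derive anc(c,g) via R0 from link(c,g)
round 1: derive anc(c,h) via R0 from link(c,h)
round 1: derive anc(c,j) via R0 from link(c,j)
round 1: derive anc(f,c) via R0 from link(f,c)
round 1: derive anc(f,f) via R0 from link(f,f)
round 1: derive anc(g,d) via R0 from link(g,d)
round 1: derive anc(h,c) via R0 from link(h,c)
round 1: derive anc(h,h) via R0 from link(h,h)
round 1: derive anc(a,a) via R2 from link(a,d), parent(d,a)
round 1: derive anc(a,b) via R2 from link(a,c), parent(c,b)
round 1: derive anc(a,j) via R2 from link(a,f), parent(f,j)
round 1: derive anc(c,b) via R2 from link(c,g), parent(g,b)
round 1: derive anc(c,c) via R2 from link(c,j), parent(j,c)
round 1: derive anc(c,d) via R2 from link(c,j), parent(j,d)
round 1: derive anc(f,b) via R2 from link(f,c), parent(c,b)
round 1: derive anc(f,j) via R2 from link(f,f), parent(f,j)
round 1: derive anc(g,a) via R2 from link(g,d), parent(d,a)
round 1: derive anc(h,b) via R2 from link(h,c), parent(c,b)
round 1: derive anc(h,f) via R2 from link(h,c), parent(c,f)
round 2: derive anc(a,g) via R1 from anc(a,c), anc(c,g)
round 2: derive anc(c,f) via R1 from anc(c,a), anc(a,f)
round 2: derive anc(f,a) via R1 from anc(f,c), anc(c,a)
round 2: derive anc(f,d) via R1 from anc(f,c), anc(c,d)
round 2: derive anc(f,g) via R1 from anc(f,c), anc(c,g)
round 2: derive anc(f,h) via R1 from anc(f,c), anc(c,h)
round 2: derive anc(g,b) via R1 from anc(g,a), anc(a,b)
round 2: derive anc(g,c) via R1 from anc(g,a), anc(a,c)
round 2: derive anc(g,f) via R1 from anc(g,a), anc(a,f)
round 2: derive anc(g,h) via R1 from anc(g,a), anc(a,h)
round 2: derive anc(g,j) via R1 from anc(g,a), anc(a,j)
round 2: derive anc(h,a) via R1 from anc(h,c), anc(c,a)
round 2: derive anc(h,d) via R1 from anc(h,c), anc(c,d)
round 2: derive anc(h,g) via R1 from anc(h,c), anc(c,g)
round 2: derive anc(h,j) via R1 from anc(h,c), anc(c,j)
round 3: derive anc(g,g) via R1 from anc(g,a), anc(a,g)

anc(a,a)
anc(a,b)
anc(a,c)
anc(a,d)
anc(a,f)
anc(a,g)
anc(a,h)
anc(a,j)
anc(c,a)
anc(c,b)
anc(c,c)
anc(c,d)
anc(c,f)
anc(c,g)
anc(c,h)
anc(c,j)
anc(f,a)
anc(f,b)
anc(f,c)
anc(f,d)
anc(f,f)
anc(f,g)
anc(f,h)
anc(f,j)
anc(g,a)
anc(g,b)
anc(g,c)
anc(g,d)
anc(g,f)
anc(g,g)
anc(g,h)
anc(g,j)
anc(h,a)
anc(h,b)
anc(h,c)
anc(h,d)
anc(h,f)
anc(h,g)
anc(h,h)
anc(h,j)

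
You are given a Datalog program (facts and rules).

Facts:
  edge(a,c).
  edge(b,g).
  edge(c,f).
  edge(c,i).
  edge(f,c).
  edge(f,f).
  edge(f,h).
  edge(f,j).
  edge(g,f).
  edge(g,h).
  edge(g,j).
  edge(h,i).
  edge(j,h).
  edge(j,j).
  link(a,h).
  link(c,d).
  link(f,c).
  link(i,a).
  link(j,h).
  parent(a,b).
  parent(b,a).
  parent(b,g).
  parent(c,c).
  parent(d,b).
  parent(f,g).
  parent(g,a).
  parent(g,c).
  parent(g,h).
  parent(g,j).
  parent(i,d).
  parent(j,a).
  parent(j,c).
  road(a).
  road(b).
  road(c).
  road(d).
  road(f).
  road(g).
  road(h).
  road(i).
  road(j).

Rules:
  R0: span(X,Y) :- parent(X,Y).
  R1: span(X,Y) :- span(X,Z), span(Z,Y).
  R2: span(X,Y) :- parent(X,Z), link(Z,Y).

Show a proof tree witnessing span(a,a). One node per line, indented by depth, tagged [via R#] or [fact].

span(a,a)  [via R1]
  span(a,b)  [via R0]
    parent(a,b)  [fact]
  span(b,a)  [via R0]
    parent(b,a)  [fact]

round 1: derive span(a,b) via R0 from parent(a,b)
round 1: derive span(b,a) via R0 from parent(b,a)
round 1: derive span(b,g) via R0 from parent(b,g)
round 1: derive span(c,c) via R0 from parent(c,c)
round 1: derive span(d,b) via R0 from parent(d,b)
round 1: derive span(f,g) via R0 from parent(f,g)
round 1: derive span(g,a) via R0 from parent(g,a)
round 1: derive span(g,c) via R0 from parent(g,c)
round 1: derive span(g,h) via R0 from parent(g,h)
round 1: derive span(g,j) via R0 from parent(g,j)
round 1: derive span(i,d) via R0 from parent(i,d)
round 1: derive span(j,a) via R0 from parent(j,a)
round 1: derive span(j,c) via R0 from parent(j,c)
round 1: derive span(b,h) via R2 from parent(b,a), link(a,h)
round 1: derive span(c,d) via R2 from parent(c,c), link(c,d)
round 1: derive span(g,d) via R2 from parent(g,c), link(c,d)
round 1: derive span(j,d) via R2 from parent(j,c), link(c,d)
round 1: derive span(j,h) via R2 from parent(j,a), link(a,h)
round 2: derive span(a,a) via R1 from span(a,b), span(b,a)
round 2: derive span(a,g) via R1 from span(a,b), span(b,g)
round 2: derive span(a,h) via R1 from span(a,b), span(b,h)
round 2: derive span(b,b) via R1 from span(b,a), span(a,b)
round 2: derive span(b,c) via R1 from span(b,g), span(g,c)
round 2: derive span(b,d) via R1 from span(b,g), span(g,d)
round 2: derive span(b,j) via R1 from span(b,g), span(g,j)
round 2: derive span(c,b) via R1 from span(c,d), span(d,b)
round 2: derive span(d,a) via R1 from span(d,b), span(b,a)
round 2: derive span(d,g) via R1 from span(d,b), span(b,g)
round 2: derive span(d,h) via R1 from span(d,b), span(b,h)
round 2: derive span(f,a) via R1 from span(f,g), span(g,a)
round 2: derive span(f,c) via R1 from span(f,g), span(g,c)
round 2: derive span(f,d) via R1 from span(f,g), span(g,d)
round 2: derive span(f,h) via R1 from span(f,g), span(g,h)
round 2: derive span(f,j) via R1 from span(f,g), span(g,j)
round 2: derive span(g,b) via R1 from span(g,a), span(a,b)
round 2: derive span(i,b) via R1 from span(i,d), span(d,b)
round 2: derive span(j,b) via R1 from span(j,a), span(a,b)
round 3: derive span(a,c) via R1 from span(a,b), span(b,c)
round 3: derive span(a,d) via R1 from span(a,b), span(b,d)
round 3: derive span(a,j) via R1 from span(a,b), span(b,j)
round 3: derive span(c,a) via R1 from span(c,b), span(b,a)
round 3: derive span(c,g) via R1 from span(c,b), span(b,g)
round 3: derive span(c,h) via R1 from span(c,b), span(b,h)
round 3: derive span(c,j) via R1 from span(c,b), span(b,j)
round 3: derive span(d,c) via R1 from span(d,b), span(b,c)
round 3: derive span(d,d) via R1 from span(d,b), span(b,d)
round 3: derive span(d,j) via R1 from span(d,b), span(b,j)
round 3: derive span(f,b) via R1 from span(f,a), span(a,b)
round 3: derive span(g,g) via R1 from span(g,a), span(a,g)
round 3: derive span(i,a) via R1 from span(i,b), span(b,a)
round 3: derive span(i,c) via R1 from span(i,b), span(b,c)
round 3: derive span(i,g) via R1 from span(i,b), span(b,g)
round 3: derive span(i,h) via R1 from span(i,b), span(b,h)
round 3: derive span(i,j) via R1 from span(i,b), span(b,j)
round 3: derive span(j,g) via R1 from span(j,a), span(a,g)
round 3: derive span(j,j) via R1 from span(j,b), span(b,j)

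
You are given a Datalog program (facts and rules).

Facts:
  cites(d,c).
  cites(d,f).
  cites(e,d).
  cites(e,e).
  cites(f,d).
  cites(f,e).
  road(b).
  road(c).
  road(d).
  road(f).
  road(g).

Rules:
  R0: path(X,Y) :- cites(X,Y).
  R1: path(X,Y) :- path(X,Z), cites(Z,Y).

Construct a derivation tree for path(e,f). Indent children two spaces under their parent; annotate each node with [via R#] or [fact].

round 1: derive path(d,c) via R0 from cites(d,c)
round 1: derive path(d,f) via R0 from cites(d,f)
round 1: derive path(e,d) via R0 from cites(e,d)
round 1: derive path(e,e) via R0 from cites(e,e)
round 1: derive path(f,d) via R0 from cites(f,d)
round 1: derive path(f,e) via R0 from cites(f,e)
round 2: derive path(d,d) via R1 from path(d,f), cites(f,d)
round 2: derive path(d,e) via R1 from path(d,f), cites(f,e)
round 2: derive path(e,c) via R1 from path(e,d), cites(d,c)
round 2: derive path(e,f) via R1 from path(e,d), cites(d,f)
round 2: derive path(f,c) via R1 from path(f,d), cites(d,c)
round 2: derive path(f,f) via R1 from path(f,d), cites(d,f)

path(e,f)  [via R1]
  path(e,d)  [via R0]
    cites(e,d)  [fact]
  cites(d,f)  [fact]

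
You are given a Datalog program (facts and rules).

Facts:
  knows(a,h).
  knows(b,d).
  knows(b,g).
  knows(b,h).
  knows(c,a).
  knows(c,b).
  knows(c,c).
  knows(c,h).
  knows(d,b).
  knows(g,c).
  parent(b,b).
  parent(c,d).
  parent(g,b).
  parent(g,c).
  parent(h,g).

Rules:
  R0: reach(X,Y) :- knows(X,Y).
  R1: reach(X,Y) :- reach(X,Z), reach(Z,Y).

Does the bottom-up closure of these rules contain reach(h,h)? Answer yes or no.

no

round 1: derive reach(a,h) via R0 from knows(a,h)
round 1: derive reach(b,d) via R0 from knows(b,d)
round 1: derive reach(b,g) via R0 from knows(b,g)
round 1: derive reach(b,h) via R0 from knows(b,h)
round 1: derive reach(c,a) via R0 from knows(c,a)
round 1: derive reach(c,b) via R0 from knows(c,b)
round 1: derive reach(c,c) via R0 from knows(c,c)
round 1: derive reach(c,h) via R0 from knows(c,h)
round 1: derive reach(d,b) via R0 from knows(d,b)
round 1: derive reach(g,c) via R0 from knows(g,c)
round 2: derive reach(b,b) via R1 from reach(b,d), reach(d,b)
round 2: derive reach(b,c) via R1 from reach(b,g), reach(g,c)
round 2: derive reach(c,d) via R1 from reach(c,b), reach(b,d)
round 2: derive reach(c,g) via R1 from reach(c,b), reach(b,g)
round 2: derive reach(d,d) via R1 from reach(d,b), reach(b,d)
round 2: derive reach(d,g) via R1 from reach(d,b), reach(b,g)
round 2: derive reach(d,h) via R1 from reach(d,b), reach(b,h)
round 2: derive reach(g,a) via R1 from reach(g,c), reach(c,a)
round 2: derive reach(g,b) via R1 from reach(g,c), reach(c,b)
round 2: derive reach(g,h) via R1 from reach(g,c), reach(c,h)
round 3: derive reach(b,a) via R1 from reach(b,c), reach(c,a)
round 3: derive reach(d,a) via R1 from reach(d,g), reach(g,a)
round 3: derive reach(d,c) via R1 from reach(d,b), reach(b,c)
round 3: derive reach(g,d) via R1 from reach(g,b), reach(b,d)
round 3: derive reach(g,g) via R1 from reach(g,b), reach(b,g)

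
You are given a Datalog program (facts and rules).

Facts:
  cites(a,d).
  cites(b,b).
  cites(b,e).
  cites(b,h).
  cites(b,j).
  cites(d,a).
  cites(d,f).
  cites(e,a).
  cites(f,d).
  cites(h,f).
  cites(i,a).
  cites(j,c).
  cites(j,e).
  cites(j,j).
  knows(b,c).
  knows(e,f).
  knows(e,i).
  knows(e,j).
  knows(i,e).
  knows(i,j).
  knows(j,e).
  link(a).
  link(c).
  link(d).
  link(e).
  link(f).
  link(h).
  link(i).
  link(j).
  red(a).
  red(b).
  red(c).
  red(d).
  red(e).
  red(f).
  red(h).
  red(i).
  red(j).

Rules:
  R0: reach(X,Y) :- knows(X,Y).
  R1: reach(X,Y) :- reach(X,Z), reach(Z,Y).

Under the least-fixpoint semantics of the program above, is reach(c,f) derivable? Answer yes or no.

round 1: derive reach(b,c) via R0 from knows(b,c)
round 1: derive reach(e,f) via R0 from knows(e,f)
round 1: derive reach(e,i) via R0 from knows(e,i)
round 1: derive reach(e,j) via R0 from knows(e,j)
round 1: derive reach(i,e) via R0 from knows(i,e)
round 1: derive reach(i,j) via R0 from knows(i,j)
round 1: derive reach(j,e) via R0 from knows(j,e)
round 2: derive reach(e,e) via R1 from reach(e,i), reach(i,e)
round 2: derive reach(i,f) via R1 from reach(i,e), reach(e,f)
round 2: derive reach(i,i) via R1 from reach(i,e), reach(e,i)
round 2: derive reach(j,f) via R1 from reach(j,e), reach(e,f)
round 2: derive reach(j,i) via R1 from reach(j,e), reach(e,i)
round 2: derive reach(j,j) via R1 from reach(j,e), reach(e,j)

no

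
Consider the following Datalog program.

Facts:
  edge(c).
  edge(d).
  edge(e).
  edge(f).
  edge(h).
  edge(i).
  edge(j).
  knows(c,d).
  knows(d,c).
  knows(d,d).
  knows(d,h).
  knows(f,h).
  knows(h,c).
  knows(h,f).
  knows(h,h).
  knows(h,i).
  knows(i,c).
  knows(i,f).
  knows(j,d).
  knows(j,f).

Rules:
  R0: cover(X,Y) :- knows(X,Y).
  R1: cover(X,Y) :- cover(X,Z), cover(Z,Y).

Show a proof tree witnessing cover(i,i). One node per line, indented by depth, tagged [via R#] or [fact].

round 1: derive cover(c,d) via R0 from knows(c,d)
round 1: derive cover(d,c) via R0 from knows(d,c)
round 1: derive cover(d,d) via R0 from knows(d,d)
round 1: derive cover(d,h) via R0 from knows(d,h)
round 1: derive cover(f,h) via R0 from knows(f,h)
round 1: derive cover(h,c) via R0 from knows(h,c)
round 1: derive cover(h,f) via R0 from knows(h,f)
round 1: derive cover(h,h) via R0 from knows(h,h)
round 1: derive cover(h,i) via R0 from knows(h,i)
round 1: derive cover(i,c) via R0 from knows(i,c)
round 1: derive cover(i,f) via R0 from knows(i,f)
round 1: derive cover(j,d) via R0 from knows(j,d)
round 1: derive cover(j,f) via R0 from knows(j,f)
round 2: derive cover(c,c) via R1 from cover(c,d), cover(d,c)
round 2: derive cover(c,h) via R1 from cover(c,d), cover(d,h)
round 2: derive cover(d,f) via R1 from cover(d,h), cover(h,f)
round 2: derive cover(d,i) via R1 from cover(d,h), cover(h,i)
round 2: derive cover(f,c) via R1 from cover(f,h), cover(h,c)
round 2: derive cover(f,f) via R1 from cover(f,h), cover(h,f)
round 2: derive cover(f,i) via R1 from cover(f,h), cover(h,i)
round 2: derive cover(h,d) via R1 from cover(h,c), cover(c,d)
round 2: derive cover(i,d) via R1 from cover(i,c), cover(c,d)
round 2: derive cover(i,h) via R1 from cover(i,f), cover(f,h)
round 2: derive cover(j,c) via R1 from cover(j,d), cover(d,c)
round 2: derive cover(j,h) via R1 from cover(j,d), cover(d,h)
round 3: derive cover(c,f) via R1 from cover(c,d), cover(d,f)
round 3: derive cover(c,i) via R1 from cover(c,d), cover(d,i)
round 3: derive cover(f,d) via R1 from cover(f,c), cover(c,d)
round 3: derive cover(i,i) via R1 from cover(i,d), cover(d,i)
round 3: derive cover(j,i) via R1 from cover(j,d), cover(d,i)

cover(i,i)  [via R1]
  cover(i,d)  [via R1]
    cover(i,c)  [via R0]
      knows(i,c)  [fact]
    cover(c,d)  [via R0]
      knows(c,d)  [fact]
  cover(d,i)  [via R1]
    cover(d,h)  [via R0]
      knows(d,h)  [fact]
    cover(h,i)  [via R0]
      knows(h,i)  [fact]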